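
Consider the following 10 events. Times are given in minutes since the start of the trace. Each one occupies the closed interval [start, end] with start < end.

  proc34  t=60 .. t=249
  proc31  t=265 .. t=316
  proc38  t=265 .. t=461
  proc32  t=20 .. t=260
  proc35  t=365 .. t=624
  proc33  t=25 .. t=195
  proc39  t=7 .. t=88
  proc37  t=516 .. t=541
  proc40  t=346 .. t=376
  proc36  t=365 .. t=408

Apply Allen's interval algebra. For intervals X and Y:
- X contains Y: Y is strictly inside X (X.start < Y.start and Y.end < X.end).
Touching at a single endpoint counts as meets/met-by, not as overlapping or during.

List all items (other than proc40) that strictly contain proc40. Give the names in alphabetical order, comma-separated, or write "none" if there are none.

proc38

Target proc40 = [t=346, t=376].
proc31 [t=265, t=316] → before → no.
proc32 [t=20, t=260] → before → no.
proc33 [t=25, t=195] → before → no.
proc34 [t=60, t=249] → before → no.
proc35 [t=365, t=624] → overlapped-by → no.
proc36 [t=365, t=408] → overlapped-by → no.
proc37 [t=516, t=541] → after → no.
proc38 [t=265, t=461] → contains → yes.
proc39 [t=7, t=88] → before → no.
Result: proc38.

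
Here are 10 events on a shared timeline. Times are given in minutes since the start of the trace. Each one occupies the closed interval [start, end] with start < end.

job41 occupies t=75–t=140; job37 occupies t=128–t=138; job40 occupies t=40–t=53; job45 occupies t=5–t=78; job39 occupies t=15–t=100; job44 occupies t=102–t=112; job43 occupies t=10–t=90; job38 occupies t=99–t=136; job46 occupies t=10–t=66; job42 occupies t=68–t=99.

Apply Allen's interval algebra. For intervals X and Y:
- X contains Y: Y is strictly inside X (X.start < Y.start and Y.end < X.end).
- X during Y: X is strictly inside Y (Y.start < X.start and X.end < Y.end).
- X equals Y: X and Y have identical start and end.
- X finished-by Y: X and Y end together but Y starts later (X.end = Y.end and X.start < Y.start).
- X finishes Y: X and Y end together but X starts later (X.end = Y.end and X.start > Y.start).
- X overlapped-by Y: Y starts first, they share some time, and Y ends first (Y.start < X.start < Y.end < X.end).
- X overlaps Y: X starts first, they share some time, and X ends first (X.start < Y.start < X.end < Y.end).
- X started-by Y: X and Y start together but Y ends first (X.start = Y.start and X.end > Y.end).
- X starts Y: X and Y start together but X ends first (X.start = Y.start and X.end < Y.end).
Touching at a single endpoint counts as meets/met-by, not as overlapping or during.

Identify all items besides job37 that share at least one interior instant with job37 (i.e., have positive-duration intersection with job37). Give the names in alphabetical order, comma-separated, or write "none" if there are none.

job38, job41

Target job37 = [t=128, t=138].
job38 [t=99, t=136] → overlaps → yes.
job39 [t=15, t=100] → before → no.
job40 [t=40, t=53] → before → no.
job41 [t=75, t=140] → contains → yes.
job42 [t=68, t=99] → before → no.
job43 [t=10, t=90] → before → no.
job44 [t=102, t=112] → before → no.
job45 [t=5, t=78] → before → no.
job46 [t=10, t=66] → before → no.
Result: job38, job41.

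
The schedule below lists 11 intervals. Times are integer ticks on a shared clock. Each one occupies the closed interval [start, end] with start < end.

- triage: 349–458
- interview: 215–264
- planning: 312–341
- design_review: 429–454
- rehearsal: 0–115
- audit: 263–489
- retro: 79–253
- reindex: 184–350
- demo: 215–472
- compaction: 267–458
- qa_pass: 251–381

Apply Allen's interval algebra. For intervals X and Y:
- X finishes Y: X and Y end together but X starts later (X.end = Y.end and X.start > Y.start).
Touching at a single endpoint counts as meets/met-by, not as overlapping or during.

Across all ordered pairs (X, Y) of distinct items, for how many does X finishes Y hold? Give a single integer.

1

Checking all 110 ordered pairs for relation 'finishes'; matching pairs in alphabetical order:
(triage, compaction): triage finishes compaction ✓
Count: 1.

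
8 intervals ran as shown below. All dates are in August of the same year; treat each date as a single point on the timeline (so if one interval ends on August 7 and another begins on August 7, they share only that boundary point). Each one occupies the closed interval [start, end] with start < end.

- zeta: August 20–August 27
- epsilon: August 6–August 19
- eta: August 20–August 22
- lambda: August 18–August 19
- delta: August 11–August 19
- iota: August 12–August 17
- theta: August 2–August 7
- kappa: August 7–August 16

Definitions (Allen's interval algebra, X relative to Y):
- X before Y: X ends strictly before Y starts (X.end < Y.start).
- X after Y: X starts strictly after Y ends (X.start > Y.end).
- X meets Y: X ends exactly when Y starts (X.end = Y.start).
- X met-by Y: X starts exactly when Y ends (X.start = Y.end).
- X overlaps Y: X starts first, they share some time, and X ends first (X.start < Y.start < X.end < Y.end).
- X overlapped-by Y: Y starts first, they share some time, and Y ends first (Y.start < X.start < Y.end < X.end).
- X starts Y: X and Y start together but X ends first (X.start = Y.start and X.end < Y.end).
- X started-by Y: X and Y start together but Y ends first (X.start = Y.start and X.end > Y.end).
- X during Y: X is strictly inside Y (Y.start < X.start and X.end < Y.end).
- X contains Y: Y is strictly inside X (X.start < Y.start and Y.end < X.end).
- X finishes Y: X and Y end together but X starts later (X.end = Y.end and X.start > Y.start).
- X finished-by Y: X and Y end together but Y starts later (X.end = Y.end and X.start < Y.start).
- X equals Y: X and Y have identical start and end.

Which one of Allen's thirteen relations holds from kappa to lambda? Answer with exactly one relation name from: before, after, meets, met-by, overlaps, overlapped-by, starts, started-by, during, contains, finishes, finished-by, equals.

before

kappa = [August 7, August 16]; lambda = [August 18, August 19].
Compare endpoints: kappa.start < lambda.start, kappa.start < lambda.end, kappa.end < lambda.start, kappa.end < lambda.end.
That pattern is 'before'.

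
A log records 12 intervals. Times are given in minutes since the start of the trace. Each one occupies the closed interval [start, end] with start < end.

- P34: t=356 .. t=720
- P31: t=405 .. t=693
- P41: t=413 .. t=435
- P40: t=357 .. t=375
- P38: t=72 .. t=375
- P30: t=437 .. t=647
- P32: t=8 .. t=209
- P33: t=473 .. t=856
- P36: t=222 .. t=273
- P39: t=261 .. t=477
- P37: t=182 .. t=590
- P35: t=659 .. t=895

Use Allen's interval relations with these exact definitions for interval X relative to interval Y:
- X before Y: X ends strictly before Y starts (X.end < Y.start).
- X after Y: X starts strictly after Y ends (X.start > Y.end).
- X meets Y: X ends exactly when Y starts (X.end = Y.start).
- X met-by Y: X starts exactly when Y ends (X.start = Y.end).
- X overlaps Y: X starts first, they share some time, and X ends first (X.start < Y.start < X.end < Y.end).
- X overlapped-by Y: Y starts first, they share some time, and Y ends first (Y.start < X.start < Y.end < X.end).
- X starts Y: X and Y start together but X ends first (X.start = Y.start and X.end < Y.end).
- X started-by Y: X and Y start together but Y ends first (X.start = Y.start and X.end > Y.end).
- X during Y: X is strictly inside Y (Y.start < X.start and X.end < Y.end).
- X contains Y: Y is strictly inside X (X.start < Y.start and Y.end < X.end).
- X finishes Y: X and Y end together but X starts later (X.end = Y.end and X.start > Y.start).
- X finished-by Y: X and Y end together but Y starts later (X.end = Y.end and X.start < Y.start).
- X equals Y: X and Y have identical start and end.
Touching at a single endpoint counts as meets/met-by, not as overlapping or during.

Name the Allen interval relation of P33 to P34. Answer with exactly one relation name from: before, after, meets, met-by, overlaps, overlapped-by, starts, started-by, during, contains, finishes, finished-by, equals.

overlapped-by

P33 = [t=473, t=856]; P34 = [t=356, t=720].
Compare endpoints: P33.start > P34.start, P33.start < P34.end, P33.end > P34.start, P33.end > P34.end.
That pattern is 'overlapped-by'.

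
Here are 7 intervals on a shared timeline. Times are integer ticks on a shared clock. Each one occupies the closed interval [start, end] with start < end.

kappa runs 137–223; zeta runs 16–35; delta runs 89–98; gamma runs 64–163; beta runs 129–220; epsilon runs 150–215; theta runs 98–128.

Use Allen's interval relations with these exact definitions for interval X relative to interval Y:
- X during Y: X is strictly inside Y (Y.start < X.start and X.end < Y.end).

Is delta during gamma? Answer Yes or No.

delta = [89, 98], gamma = [64, 163].
Actual relation of delta to gamma: during.
Asked whether 'during' holds → Yes.

Yes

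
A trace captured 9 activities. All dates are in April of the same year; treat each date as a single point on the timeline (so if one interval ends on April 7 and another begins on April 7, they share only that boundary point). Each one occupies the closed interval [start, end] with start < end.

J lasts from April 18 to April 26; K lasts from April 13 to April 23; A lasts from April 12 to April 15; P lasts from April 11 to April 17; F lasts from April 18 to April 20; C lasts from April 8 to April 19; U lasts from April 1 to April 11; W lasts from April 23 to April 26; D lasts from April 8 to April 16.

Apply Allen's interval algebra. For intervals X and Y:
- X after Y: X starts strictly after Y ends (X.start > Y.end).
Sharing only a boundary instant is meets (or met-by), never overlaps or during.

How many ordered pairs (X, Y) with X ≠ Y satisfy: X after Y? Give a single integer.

Checking all 72 ordered pairs for relation 'after'; matching pairs in alphabetical order:
(A, U): A after U ✓
(F, A): F after A ✓
(F, D): F after D ✓
(F, P): F after P ✓
(F, U): F after U ✓
(J, A): J after A ✓
(J, D): J after D ✓
(J, P): J after P ✓
(J, U): J after U ✓
(K, U): K after U ✓
(W, A): W after A ✓
(W, C): W after C ✓
(W, D): W after D ✓
(W, F): W after F ✓
(W, P): W after P ✓
(W, U): W after U ✓
Count: 16.

16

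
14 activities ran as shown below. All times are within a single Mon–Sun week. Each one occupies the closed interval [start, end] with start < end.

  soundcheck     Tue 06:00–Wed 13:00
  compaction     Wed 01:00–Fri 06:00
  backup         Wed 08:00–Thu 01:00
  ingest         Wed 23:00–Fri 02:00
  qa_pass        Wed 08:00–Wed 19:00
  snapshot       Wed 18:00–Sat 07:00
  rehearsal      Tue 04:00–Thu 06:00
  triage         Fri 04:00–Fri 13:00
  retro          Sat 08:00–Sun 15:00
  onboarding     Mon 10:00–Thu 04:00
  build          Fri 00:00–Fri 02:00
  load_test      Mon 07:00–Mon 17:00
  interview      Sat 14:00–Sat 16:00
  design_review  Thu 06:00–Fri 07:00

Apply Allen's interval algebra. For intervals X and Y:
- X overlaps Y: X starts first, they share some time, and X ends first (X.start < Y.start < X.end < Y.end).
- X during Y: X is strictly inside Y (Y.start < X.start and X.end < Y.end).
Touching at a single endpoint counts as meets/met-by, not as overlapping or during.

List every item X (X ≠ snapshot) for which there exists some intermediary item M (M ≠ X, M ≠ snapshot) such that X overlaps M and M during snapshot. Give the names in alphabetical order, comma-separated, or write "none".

Target snapshot = [Wed 18:00, Sat 07:00].
Intermediaries M with M during snapshot: build, design_review, ingest, triage.
Via build — items with X overlaps build: none.
Via design_review — items with X overlaps design_review: compaction, ingest.
Via ingest — items with X overlaps ingest: backup, onboarding, rehearsal.
Via triage — items with X overlaps triage: compaction, design_review.
Union: backup, compaction, design_review, ingest, onboarding, rehearsal.

backup, compaction, design_review, ingest, onboarding, rehearsal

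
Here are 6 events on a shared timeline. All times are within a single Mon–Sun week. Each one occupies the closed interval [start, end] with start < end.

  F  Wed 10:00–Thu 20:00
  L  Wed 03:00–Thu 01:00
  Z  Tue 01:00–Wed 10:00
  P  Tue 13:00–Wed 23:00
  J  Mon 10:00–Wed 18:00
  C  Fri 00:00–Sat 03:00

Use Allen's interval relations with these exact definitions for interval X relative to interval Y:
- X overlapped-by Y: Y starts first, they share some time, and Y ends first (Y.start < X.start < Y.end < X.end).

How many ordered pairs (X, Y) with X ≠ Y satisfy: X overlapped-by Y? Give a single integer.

8

Checking all 30 ordered pairs for relation 'overlapped-by'; matching pairs in alphabetical order:
(F, J): F overlapped-by J ✓
(F, L): F overlapped-by L ✓
(F, P): F overlapped-by P ✓
(L, J): L overlapped-by J ✓
(L, P): L overlapped-by P ✓
(L, Z): L overlapped-by Z ✓
(P, J): P overlapped-by J ✓
(P, Z): P overlapped-by Z ✓
Count: 8.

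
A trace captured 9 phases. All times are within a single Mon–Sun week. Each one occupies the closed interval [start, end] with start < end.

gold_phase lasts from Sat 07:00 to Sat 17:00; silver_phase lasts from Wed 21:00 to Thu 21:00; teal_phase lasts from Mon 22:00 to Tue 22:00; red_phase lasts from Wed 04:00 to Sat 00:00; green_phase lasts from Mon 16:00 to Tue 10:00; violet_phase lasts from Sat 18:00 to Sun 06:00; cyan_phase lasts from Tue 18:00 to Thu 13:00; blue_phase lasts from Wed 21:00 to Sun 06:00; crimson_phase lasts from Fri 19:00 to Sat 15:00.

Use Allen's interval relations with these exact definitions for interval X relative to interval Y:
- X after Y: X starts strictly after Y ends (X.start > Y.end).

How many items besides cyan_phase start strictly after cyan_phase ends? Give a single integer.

Target cyan_phase = [Tue 18:00, Thu 13:00].
blue_phase [Wed 21:00, Sun 06:00] → overlapped-by → no.
crimson_phase [Fri 19:00, Sat 15:00] → after → counts.
gold_phase [Sat 07:00, Sat 17:00] → after → counts.
green_phase [Mon 16:00, Tue 10:00] → before → no.
red_phase [Wed 04:00, Sat 00:00] → overlapped-by → no.
silver_phase [Wed 21:00, Thu 21:00] → overlapped-by → no.
teal_phase [Mon 22:00, Tue 22:00] → overlaps → no.
violet_phase [Sat 18:00, Sun 06:00] → after → counts.
Total: 3.

3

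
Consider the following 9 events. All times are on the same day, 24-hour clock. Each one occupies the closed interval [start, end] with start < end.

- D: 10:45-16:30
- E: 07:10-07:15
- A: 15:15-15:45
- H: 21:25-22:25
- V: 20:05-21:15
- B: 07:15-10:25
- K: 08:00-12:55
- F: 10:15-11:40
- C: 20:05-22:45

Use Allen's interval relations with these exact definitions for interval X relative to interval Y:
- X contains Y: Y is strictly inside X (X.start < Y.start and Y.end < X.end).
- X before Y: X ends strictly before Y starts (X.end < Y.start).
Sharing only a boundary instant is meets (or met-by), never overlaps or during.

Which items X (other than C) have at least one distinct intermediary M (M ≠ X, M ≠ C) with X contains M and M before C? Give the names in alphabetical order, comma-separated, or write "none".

Target C = [20:05, 22:45].
Intermediaries M with M before C: A, B, D, E, F, K.
Via A — items with X contains A: D.
Via B — items with X contains B: none.
Via D — items with X contains D: none.
Via E — items with X contains E: none.
Via F — items with X contains F: K.
Via K — items with X contains K: none.
Union: D, K.

D, K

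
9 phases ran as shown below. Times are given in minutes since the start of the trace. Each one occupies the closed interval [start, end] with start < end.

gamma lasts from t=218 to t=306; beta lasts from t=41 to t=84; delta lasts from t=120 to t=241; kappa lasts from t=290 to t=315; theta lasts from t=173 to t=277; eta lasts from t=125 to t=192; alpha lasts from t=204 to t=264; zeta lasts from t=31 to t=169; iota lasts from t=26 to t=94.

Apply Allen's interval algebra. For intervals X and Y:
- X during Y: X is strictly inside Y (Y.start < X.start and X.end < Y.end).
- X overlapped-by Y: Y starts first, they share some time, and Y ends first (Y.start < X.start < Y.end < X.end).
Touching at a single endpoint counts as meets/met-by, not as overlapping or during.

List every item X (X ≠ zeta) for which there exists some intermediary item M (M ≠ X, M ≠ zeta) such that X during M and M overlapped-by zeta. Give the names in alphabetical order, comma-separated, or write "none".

eta

Target zeta = [t=31, t=169].
Intermediaries M with M overlapped-by zeta: delta, eta.
Via delta — items with X during delta: eta.
Via eta — items with X during eta: none.
Union: eta.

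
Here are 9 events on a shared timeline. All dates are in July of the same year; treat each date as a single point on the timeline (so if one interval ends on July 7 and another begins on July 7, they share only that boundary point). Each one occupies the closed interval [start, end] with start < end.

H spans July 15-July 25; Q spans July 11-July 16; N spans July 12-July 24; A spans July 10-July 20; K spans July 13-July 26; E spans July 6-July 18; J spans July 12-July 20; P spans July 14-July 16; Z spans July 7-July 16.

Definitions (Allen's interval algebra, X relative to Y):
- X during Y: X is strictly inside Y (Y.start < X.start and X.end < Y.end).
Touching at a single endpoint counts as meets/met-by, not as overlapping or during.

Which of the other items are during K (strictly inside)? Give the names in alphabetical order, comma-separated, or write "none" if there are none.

Target K = [July 13, July 26].
A [July 10, July 20] → overlaps → no.
E [July 6, July 18] → overlaps → no.
H [July 15, July 25] → during → yes.
J [July 12, July 20] → overlaps → no.
N [July 12, July 24] → overlaps → no.
P [July 14, July 16] → during → yes.
Q [July 11, July 16] → overlaps → no.
Z [July 7, July 16] → overlaps → no.
Result: H, P.

H, P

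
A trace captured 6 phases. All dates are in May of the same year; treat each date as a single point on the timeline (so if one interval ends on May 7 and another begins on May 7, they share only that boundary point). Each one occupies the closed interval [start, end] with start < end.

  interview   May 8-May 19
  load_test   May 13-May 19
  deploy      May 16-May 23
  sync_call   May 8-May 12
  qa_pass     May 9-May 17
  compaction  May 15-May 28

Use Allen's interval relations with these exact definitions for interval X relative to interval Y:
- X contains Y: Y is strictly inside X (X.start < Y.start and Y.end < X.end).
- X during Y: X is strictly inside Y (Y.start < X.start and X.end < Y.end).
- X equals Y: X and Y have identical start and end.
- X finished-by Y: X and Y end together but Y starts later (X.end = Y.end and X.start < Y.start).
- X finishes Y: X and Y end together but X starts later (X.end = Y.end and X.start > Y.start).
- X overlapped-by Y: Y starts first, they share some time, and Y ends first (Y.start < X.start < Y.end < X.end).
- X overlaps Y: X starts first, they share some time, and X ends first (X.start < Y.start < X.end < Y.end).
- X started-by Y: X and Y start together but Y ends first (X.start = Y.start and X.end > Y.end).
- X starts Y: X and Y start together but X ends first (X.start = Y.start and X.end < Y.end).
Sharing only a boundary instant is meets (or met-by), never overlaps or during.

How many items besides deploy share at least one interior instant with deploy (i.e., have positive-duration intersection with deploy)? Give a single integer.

Target deploy = [May 16, May 23].
compaction [May 15, May 28] → contains → counts.
interview [May 8, May 19] → overlaps → counts.
load_test [May 13, May 19] → overlaps → counts.
qa_pass [May 9, May 17] → overlaps → counts.
sync_call [May 8, May 12] → before → no.
Total: 4.

4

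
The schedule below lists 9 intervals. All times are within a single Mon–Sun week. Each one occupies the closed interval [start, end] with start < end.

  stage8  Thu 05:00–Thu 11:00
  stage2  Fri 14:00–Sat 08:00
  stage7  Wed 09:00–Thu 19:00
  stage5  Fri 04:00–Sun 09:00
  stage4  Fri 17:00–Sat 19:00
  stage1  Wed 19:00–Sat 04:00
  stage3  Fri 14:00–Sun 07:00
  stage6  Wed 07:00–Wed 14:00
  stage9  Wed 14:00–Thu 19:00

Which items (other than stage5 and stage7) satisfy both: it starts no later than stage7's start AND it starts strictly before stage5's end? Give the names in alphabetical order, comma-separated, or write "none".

stage6

Conditions: its start is no later than stage7's start (X.start <= Wed 09:00) AND its start is strictly before stage5's end (X.start < Sun 09:00).
stage1: start Wed 19:00 <= Wed 09:00? ✗; start Wed 19:00 < Sun 09:00? ✓ → no.
stage2: start Fri 14:00 <= Wed 09:00? ✗; start Fri 14:00 < Sun 09:00? ✓ → no.
stage3: start Fri 14:00 <= Wed 09:00? ✗; start Fri 14:00 < Sun 09:00? ✓ → no.
stage4: start Fri 17:00 <= Wed 09:00? ✗; start Fri 17:00 < Sun 09:00? ✓ → no.
stage6: start Wed 07:00 <= Wed 09:00? ✓; start Wed 07:00 < Sun 09:00? ✓ → yes.
stage8: start Thu 05:00 <= Wed 09:00? ✗; start Thu 05:00 < Sun 09:00? ✓ → no.
stage9: start Wed 14:00 <= Wed 09:00? ✗; start Wed 14:00 < Sun 09:00? ✓ → no.
Result: stage6.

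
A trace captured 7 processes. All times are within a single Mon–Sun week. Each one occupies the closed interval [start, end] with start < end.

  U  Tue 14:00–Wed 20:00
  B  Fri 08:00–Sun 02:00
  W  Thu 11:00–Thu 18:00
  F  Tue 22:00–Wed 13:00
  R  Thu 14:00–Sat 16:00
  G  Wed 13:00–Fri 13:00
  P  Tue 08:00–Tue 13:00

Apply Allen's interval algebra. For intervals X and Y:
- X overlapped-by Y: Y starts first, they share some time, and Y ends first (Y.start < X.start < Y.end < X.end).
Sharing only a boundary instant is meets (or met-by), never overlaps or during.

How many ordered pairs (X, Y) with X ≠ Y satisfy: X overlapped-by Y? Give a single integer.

5

Checking all 42 ordered pairs for relation 'overlapped-by'; matching pairs in alphabetical order:
(B, G): B overlapped-by G ✓
(B, R): B overlapped-by R ✓
(G, U): G overlapped-by U ✓
(R, G): R overlapped-by G ✓
(R, W): R overlapped-by W ✓
Count: 5.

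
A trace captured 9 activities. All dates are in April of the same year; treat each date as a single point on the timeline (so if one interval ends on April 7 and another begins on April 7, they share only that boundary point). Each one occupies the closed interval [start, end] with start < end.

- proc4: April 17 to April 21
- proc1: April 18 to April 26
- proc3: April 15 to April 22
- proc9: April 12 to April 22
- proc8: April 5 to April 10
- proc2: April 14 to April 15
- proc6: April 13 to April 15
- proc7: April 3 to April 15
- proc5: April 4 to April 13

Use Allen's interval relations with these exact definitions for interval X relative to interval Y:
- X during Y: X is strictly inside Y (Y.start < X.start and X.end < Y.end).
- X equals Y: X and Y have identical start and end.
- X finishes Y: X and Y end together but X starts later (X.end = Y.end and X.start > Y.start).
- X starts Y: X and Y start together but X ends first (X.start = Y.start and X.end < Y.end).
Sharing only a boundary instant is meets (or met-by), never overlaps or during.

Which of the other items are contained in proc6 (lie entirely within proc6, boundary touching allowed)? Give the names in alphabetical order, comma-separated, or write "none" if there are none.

proc2

Target proc6 = [April 13, April 15].
proc1 [April 18, April 26] → after → no.
proc2 [April 14, April 15] → finishes → yes.
proc3 [April 15, April 22] → met-by → no.
proc4 [April 17, April 21] → after → no.
proc5 [April 4, April 13] → meets → no.
proc7 [April 3, April 15] → finished-by → no.
proc8 [April 5, April 10] → before → no.
proc9 [April 12, April 22] → contains → no.
Result: proc2.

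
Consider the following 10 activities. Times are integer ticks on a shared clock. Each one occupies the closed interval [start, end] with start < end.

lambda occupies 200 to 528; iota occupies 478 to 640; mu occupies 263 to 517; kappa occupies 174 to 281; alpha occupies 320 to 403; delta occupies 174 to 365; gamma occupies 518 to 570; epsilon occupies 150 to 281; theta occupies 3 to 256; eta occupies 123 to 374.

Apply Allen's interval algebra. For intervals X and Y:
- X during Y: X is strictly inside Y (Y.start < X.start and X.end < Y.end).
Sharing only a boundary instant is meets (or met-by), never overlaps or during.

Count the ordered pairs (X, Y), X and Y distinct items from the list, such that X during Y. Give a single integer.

7

Checking all 90 ordered pairs for relation 'during'; matching pairs in alphabetical order:
(alpha, lambda): alpha during lambda ✓
(alpha, mu): alpha during mu ✓
(delta, eta): delta during eta ✓
(epsilon, eta): epsilon during eta ✓
(gamma, iota): gamma during iota ✓
(kappa, eta): kappa during eta ✓
(mu, lambda): mu during lambda ✓
Count: 7.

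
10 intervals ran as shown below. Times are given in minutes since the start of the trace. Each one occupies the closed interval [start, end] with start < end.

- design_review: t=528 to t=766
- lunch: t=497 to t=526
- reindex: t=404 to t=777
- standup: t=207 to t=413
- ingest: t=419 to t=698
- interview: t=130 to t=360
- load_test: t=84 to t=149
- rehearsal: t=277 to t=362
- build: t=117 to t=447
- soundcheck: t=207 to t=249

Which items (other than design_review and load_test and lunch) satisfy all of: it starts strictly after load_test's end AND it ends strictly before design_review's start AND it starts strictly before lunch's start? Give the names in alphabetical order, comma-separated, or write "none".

rehearsal, soundcheck, standup

Conditions: its start is strictly after load_test's end (X.start > t=149) AND its end is strictly before design_review's start (X.end < t=528) AND its start is strictly before lunch's start (X.start < t=497).
build: start t=117 > t=149? ✗; end t=447 < t=528? ✓; start t=117 < t=497? ✓ → no.
ingest: start t=419 > t=149? ✓; end t=698 < t=528? ✗; start t=419 < t=497? ✓ → no.
interview: start t=130 > t=149? ✗; end t=360 < t=528? ✓; start t=130 < t=497? ✓ → no.
rehearsal: start t=277 > t=149? ✓; end t=362 < t=528? ✓; start t=277 < t=497? ✓ → yes.
reindex: start t=404 > t=149? ✓; end t=777 < t=528? ✗; start t=404 < t=497? ✓ → no.
soundcheck: start t=207 > t=149? ✓; end t=249 < t=528? ✓; start t=207 < t=497? ✓ → yes.
standup: start t=207 > t=149? ✓; end t=413 < t=528? ✓; start t=207 < t=497? ✓ → yes.
Result: rehearsal, soundcheck, standup.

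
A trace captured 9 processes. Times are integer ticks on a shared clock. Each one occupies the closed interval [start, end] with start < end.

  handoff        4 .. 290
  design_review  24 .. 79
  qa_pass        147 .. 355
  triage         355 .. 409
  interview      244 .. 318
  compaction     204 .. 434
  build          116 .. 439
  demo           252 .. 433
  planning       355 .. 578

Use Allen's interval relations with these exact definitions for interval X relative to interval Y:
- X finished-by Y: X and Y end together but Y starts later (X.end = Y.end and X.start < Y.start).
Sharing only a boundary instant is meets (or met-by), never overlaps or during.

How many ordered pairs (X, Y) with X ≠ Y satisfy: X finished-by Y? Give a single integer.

Checking all 72 ordered pairs for relation 'finished-by'; matching pairs in alphabetical order:
No pair satisfies it.
Count: 0.

0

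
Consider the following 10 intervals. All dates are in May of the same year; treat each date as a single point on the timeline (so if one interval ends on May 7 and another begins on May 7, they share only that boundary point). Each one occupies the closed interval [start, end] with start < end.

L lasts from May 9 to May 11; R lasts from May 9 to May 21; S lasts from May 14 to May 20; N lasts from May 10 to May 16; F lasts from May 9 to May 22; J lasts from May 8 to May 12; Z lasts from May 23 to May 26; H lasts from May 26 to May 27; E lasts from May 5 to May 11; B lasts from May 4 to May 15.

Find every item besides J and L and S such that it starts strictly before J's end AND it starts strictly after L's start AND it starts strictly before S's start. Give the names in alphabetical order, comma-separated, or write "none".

Conditions: its start is strictly before J's end (X.start < May 12) AND its start is strictly after L's start (X.start > May 9) AND its start is strictly before S's start (X.start < May 14).
B: start May 4 < May 12? ✓; start May 4 > May 9? ✗; start May 4 < May 14? ✓ → no.
E: start May 5 < May 12? ✓; start May 5 > May 9? ✗; start May 5 < May 14? ✓ → no.
F: start May 9 < May 12? ✓; start May 9 > May 9? ✗; start May 9 < May 14? ✓ → no.
H: start May 26 < May 12? ✗; start May 26 > May 9? ✓; start May 26 < May 14? ✗ → no.
N: start May 10 < May 12? ✓; start May 10 > May 9? ✓; start May 10 < May 14? ✓ → yes.
R: start May 9 < May 12? ✓; start May 9 > May 9? ✗; start May 9 < May 14? ✓ → no.
Z: start May 23 < May 12? ✗; start May 23 > May 9? ✓; start May 23 < May 14? ✗ → no.
Result: N.

N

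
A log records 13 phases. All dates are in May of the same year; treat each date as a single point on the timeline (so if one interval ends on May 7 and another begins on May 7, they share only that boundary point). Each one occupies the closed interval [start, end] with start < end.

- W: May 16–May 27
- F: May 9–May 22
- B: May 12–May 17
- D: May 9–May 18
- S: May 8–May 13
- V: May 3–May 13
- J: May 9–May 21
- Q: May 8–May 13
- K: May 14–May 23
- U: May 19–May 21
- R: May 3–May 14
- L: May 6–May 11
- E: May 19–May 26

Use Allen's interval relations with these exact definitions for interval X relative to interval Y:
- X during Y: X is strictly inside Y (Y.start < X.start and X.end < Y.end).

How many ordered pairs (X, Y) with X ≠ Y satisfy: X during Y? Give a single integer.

Checking all 156 ordered pairs for relation 'during'; matching pairs in alphabetical order:
(B, D): B during D ✓
(B, F): B during F ✓
(B, J): B during J ✓
(E, W): E during W ✓
(L, R): L during R ✓
(L, V): L during V ✓
(Q, R): Q during R ✓
(S, R): S during R ✓
(U, F): U during F ✓
(U, K): U during K ✓
(U, W): U during W ✓
Count: 11.

11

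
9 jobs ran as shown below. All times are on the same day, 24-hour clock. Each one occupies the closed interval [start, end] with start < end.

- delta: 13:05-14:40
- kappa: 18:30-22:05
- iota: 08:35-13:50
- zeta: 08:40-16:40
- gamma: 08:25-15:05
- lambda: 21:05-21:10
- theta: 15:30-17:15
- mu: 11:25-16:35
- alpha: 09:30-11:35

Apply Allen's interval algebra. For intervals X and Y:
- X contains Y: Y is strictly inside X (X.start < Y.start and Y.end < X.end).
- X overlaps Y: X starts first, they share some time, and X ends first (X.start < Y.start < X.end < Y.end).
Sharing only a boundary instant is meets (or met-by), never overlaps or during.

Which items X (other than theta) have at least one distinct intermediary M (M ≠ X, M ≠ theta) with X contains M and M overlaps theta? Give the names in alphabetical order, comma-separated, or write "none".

Target theta = [15:30, 17:15].
Intermediaries M with M overlaps theta: mu, zeta.
Via mu — items with X contains mu: zeta.
Via zeta — items with X contains zeta: none.
Union: zeta.

zeta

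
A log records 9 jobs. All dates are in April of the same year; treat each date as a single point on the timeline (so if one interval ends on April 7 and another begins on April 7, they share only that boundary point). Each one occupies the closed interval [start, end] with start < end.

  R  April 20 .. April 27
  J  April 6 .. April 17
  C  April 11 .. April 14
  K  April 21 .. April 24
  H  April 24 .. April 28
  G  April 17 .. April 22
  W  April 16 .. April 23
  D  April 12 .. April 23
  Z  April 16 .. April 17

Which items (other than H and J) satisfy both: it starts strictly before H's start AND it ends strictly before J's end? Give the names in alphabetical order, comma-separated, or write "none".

C

Conditions: its start is strictly before H's start (X.start < April 24) AND its end is strictly before J's end (X.end < April 17).
C: start April 11 < April 24? ✓; end April 14 < April 17? ✓ → yes.
D: start April 12 < April 24? ✓; end April 23 < April 17? ✗ → no.
G: start April 17 < April 24? ✓; end April 22 < April 17? ✗ → no.
K: start April 21 < April 24? ✓; end April 24 < April 17? ✗ → no.
R: start April 20 < April 24? ✓; end April 27 < April 17? ✗ → no.
W: start April 16 < April 24? ✓; end April 23 < April 17? ✗ → no.
Z: start April 16 < April 24? ✓; end April 17 < April 17? ✗ → no.
Result: C.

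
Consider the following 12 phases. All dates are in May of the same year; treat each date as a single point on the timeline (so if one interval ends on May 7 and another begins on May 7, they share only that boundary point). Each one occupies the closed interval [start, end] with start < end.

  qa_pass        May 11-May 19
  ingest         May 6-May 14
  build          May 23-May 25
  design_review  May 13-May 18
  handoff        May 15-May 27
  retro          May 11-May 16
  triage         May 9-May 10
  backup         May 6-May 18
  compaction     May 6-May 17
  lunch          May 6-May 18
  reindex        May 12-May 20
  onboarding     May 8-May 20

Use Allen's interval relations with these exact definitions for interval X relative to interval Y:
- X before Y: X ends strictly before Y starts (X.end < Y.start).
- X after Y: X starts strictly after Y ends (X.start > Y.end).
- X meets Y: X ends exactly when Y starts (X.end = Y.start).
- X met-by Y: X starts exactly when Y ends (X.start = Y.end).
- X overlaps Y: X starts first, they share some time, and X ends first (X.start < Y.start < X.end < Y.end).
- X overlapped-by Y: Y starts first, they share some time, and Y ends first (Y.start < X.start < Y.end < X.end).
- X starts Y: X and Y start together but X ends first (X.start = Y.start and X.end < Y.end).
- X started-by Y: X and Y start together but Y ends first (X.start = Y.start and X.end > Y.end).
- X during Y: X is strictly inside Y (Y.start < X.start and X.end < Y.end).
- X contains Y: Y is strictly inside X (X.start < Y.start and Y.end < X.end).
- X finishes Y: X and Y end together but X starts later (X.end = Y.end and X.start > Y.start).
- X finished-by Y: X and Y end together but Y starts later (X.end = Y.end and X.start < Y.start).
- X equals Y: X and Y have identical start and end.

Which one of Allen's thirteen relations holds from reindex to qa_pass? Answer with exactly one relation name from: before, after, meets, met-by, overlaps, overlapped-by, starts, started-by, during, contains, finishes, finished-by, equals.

overlapped-by

reindex = [May 12, May 20]; qa_pass = [May 11, May 19].
Compare endpoints: reindex.start > qa_pass.start, reindex.start < qa_pass.end, reindex.end > qa_pass.start, reindex.end > qa_pass.end.
That pattern is 'overlapped-by'.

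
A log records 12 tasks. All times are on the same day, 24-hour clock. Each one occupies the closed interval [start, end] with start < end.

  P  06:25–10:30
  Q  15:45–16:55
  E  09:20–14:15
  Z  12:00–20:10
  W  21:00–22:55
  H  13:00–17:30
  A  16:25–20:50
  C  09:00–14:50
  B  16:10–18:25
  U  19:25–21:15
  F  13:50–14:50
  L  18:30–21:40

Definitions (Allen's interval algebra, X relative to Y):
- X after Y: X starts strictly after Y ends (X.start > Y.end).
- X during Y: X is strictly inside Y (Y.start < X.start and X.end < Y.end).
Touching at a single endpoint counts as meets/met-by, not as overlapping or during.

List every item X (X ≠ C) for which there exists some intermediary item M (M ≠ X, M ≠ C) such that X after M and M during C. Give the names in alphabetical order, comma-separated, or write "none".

Target C = [09:00, 14:50].
Intermediaries M with M during C: E.
Via E — items with X after E: A, B, L, Q, U, W.
Union: A, B, L, Q, U, W.

A, B, L, Q, U, W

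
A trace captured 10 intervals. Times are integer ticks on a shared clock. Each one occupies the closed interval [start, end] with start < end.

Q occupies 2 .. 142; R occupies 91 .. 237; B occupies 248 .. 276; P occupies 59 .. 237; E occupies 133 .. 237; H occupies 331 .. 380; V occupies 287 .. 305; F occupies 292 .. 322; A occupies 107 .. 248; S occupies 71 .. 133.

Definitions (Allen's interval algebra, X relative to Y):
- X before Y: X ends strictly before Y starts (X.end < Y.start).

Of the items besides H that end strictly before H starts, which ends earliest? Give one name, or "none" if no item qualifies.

S

Target H = [331, 380].
A [107, 248] → before → candidate.
B [248, 276] → before → candidate.
E [133, 237] → before → candidate.
F [292, 322] → before → candidate.
P [59, 237] → before → candidate.
Q [2, 142] → before → candidate.
R [91, 237] → before → candidate.
S [71, 133] → before → candidate.
V [287, 305] → before → candidate.
Among candidates, earliest end is 133 → S.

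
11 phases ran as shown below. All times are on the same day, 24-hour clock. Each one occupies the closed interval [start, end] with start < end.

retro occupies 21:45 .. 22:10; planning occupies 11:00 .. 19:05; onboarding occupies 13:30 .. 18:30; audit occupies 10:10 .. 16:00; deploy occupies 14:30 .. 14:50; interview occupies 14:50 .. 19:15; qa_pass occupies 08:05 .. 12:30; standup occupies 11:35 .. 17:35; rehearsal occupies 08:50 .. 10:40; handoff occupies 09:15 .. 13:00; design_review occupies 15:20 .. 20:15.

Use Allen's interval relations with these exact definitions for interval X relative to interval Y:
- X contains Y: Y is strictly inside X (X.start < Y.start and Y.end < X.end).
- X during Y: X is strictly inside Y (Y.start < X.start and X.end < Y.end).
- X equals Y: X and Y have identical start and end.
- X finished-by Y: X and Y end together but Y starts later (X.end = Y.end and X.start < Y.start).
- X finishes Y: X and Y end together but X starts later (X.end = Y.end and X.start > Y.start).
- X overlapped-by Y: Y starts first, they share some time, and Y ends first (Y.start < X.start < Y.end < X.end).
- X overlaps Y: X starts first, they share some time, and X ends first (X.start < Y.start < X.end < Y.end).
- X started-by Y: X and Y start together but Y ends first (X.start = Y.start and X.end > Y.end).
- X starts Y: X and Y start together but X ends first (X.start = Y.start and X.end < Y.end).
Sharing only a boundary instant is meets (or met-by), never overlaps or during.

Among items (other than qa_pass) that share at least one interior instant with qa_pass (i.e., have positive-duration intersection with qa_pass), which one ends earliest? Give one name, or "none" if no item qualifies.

rehearsal

Target qa_pass = [08:05, 12:30].
audit [10:10, 16:00] → overlapped-by → candidate.
deploy [14:30, 14:50] → after → excluded.
design_review [15:20, 20:15] → after → excluded.
handoff [09:15, 13:00] → overlapped-by → candidate.
interview [14:50, 19:15] → after → excluded.
onboarding [13:30, 18:30] → after → excluded.
planning [11:00, 19:05] → overlapped-by → candidate.
rehearsal [08:50, 10:40] → during → candidate.
retro [21:45, 22:10] → after → excluded.
standup [11:35, 17:35] → overlapped-by → candidate.
Among candidates, earliest end is 10:40 → rehearsal.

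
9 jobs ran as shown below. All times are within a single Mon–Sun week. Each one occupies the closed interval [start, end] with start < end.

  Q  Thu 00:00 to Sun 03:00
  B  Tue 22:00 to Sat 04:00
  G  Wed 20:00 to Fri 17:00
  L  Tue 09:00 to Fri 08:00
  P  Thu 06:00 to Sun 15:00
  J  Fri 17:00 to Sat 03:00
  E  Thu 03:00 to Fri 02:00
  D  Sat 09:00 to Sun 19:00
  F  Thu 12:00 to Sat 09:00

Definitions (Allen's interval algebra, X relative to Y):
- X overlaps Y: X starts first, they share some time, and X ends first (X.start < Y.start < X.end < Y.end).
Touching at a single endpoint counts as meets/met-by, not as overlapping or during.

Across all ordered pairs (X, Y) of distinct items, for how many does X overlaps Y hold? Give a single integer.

16

Checking all 72 ordered pairs for relation 'overlaps'; matching pairs in alphabetical order:
(B, F): B overlaps F ✓
(B, P): B overlaps P ✓
(B, Q): B overlaps Q ✓
(E, F): E overlaps F ✓
(E, P): E overlaps P ✓
(G, F): G overlaps F ✓
(G, P): G overlaps P ✓
(G, Q): G overlaps Q ✓
(L, B): L overlaps B ✓
(L, F): L overlaps F ✓
(L, G): L overlaps G ✓
(L, P): L overlaps P ✓
(L, Q): L overlaps Q ✓
(P, D): P overlaps D ✓
(Q, D): Q overlaps D ✓
(Q, P): Q overlaps P ✓
Count: 16.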